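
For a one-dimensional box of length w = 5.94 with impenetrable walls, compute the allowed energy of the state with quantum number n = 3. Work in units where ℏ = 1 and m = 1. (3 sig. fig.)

E = 1.26

The infinite-well eigenfunctions ψ_n = √(2/w) sin(nπx/w) vanish at both walls, giving E_n = n²π²ℏ²/(2mw²).
E_3 = 3² × π² / (2 × 1 × 5.94²) = 1.259.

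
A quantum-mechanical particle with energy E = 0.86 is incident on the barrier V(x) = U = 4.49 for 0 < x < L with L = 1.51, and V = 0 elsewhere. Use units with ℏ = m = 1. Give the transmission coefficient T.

E < U: inside the barrier ψ ∝ e^{±κx} with κ = √(2m(U − E))/ℏ = 2.694.
κL = 4.069, sinh(κL) = 29.23.
Matching ψ, ψ′ at both faces gives T = [1 + U² sinh²(κL) / (4E(U − E))]⁻¹ = 1/1380 = 0.000724.

T = 0.000724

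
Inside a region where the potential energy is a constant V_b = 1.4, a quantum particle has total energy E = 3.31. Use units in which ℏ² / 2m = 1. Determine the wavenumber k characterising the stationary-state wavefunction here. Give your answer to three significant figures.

With E > V_b the solution is oscillatory, ψ ∝ e^{±ikx} with k = √(2m(E − V_b))/ℏ.
k = √(2 × 0.5 × 1.91) = 1.382.

k = 1.38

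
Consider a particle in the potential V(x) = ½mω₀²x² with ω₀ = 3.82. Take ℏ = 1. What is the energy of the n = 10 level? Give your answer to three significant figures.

E = 40.1

Using E_n = (n + ½)ℏω₀: E_10 = 10.5 × 3.82 = 40.11.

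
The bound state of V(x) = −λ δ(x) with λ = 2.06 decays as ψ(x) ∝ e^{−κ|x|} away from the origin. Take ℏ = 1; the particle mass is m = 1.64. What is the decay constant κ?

Integrating the TISE across x = 0 gives the cusp condition ψ'(0⁺) − ψ'(0⁻) = −(2mλ/ℏ²)ψ(0).
With ψ ∝ e^{−κ|x|} this yields −2κ = −2mλ/ℏ², so κ = mλ/ℏ² = 3.378.

κ = 3.38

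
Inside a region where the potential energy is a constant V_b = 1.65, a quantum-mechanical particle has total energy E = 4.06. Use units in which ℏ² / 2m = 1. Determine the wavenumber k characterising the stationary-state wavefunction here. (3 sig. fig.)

k = 1.55

With E > V_b the solution is oscillatory, ψ ∝ e^{±ikx} with k = √(2m(E − V_b))/ℏ.
k = √(2 × 0.5 × 2.41) = 1.552.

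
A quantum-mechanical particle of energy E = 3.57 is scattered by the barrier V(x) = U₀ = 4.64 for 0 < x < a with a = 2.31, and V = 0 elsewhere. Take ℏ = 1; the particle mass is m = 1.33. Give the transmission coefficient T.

E < U₀: inside the barrier ψ ∝ e^{±κx} with κ = √(2m(U₀ − E))/ℏ = 1.687.
κa = 3.897, sinh(κa) = 24.62.
Matching ψ, ψ′ at both faces gives T = [1 + U₀² sinh²(κa) / (4E(U₀ − E))]⁻¹ = 1/855.1 = 0.00117.

T = 0.00117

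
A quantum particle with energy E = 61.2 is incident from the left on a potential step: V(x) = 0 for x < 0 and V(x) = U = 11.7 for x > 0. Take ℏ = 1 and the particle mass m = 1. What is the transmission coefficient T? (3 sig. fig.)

The wavenumbers are k₁ = √(2mE)/ℏ = 11.06 on the left and k₂ = √(2m(E − U))/ℏ = 9.950 on the right.
Continuity of ψ and ψ′ at the step yields the reflection amplitude r = (k₁ − k₂)/(k₁ + k₂) = 0.05299; thus R = |r|² = 0.002808, T = 0.9972.

T = 0.997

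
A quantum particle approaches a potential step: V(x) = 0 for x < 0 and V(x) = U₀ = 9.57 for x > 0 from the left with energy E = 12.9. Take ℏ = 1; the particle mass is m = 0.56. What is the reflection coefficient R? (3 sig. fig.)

The wavenumbers are k₁ = √(2mE)/ℏ = 3.801 on the left and k₂ = √(2m(E − U₀))/ℏ = 1.931 on the right.
Continuity of ψ and ψ′ at the step yields the reflection amplitude r = (k₁ − k₂)/(k₁ + k₂) = 0.3262; thus R = |r|² = 0.1064, T = 0.8936.

R = 0.106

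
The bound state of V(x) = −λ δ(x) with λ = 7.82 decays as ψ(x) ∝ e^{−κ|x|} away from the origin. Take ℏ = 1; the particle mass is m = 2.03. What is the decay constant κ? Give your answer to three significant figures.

κ = 15.9

Integrate −(ℏ²/2m)ψ'' − λδ(x)ψ = Eψ from −ε to +ε: the ψ'' term gives ψ'(0⁺) − ψ'(0⁻) and the δ term gives −(2mλ/ℏ²)ψ(0).
With ψ ∝ e^{−κ|x|} this yields −2κ = −2mλ/ℏ², so κ = mλ/ℏ² = 15.87.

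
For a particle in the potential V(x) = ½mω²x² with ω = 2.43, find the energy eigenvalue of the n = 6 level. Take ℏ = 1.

E = 15.8

Using E_n = (n + ½)ℏω: E_6 = 6.5 × 2.43 = 15.80.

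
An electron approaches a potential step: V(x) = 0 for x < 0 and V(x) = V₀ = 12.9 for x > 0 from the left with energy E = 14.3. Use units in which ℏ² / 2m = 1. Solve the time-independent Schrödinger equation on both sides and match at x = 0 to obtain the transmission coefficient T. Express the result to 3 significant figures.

T = 0.726

On each side the TISE gives plane waves with k = √(2m(E − V))/ℏ: k₁ = √(2·½·14.3) = 3.782, k₂ = √(2·½·1.4) = 1.183.
Continuity of ψ and ψ′ at the step yields the reflection amplitude r = (k₁ − k₂)/(k₁ + k₂) = 0.5234; thus R = |r|² = 0.2739, T = 0.7261.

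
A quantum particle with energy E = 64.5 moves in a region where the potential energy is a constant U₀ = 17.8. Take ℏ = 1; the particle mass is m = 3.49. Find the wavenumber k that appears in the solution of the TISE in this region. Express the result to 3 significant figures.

k = 18.1

With E > U₀ the solution is oscillatory, ψ ∝ e^{±ikx} with k = √(2m(E − U₀))/ℏ.
k = √(2 × 3.49 × 46.7) = 18.05.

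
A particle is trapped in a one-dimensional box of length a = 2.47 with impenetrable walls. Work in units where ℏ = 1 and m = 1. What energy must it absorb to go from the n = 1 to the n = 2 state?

E_n = n²π²ℏ²/(2ma²), so ΔE = (2² − 1²) π²ℏ²/(2ma²).
ΔE = 3 × π² / (2 × 1 × 2.47²) = 2.427.

ΔE = 2.43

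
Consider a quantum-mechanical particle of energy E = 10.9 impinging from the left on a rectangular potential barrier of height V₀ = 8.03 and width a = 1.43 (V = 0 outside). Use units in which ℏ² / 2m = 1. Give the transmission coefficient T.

T = 0.817

Above the barrier the interior wavenumber is k₂ = √(2m(E − V₀))/ℏ = 1.694, giving phase k₂a = 2.423.
Matching at both interfaces gives T⁻¹ = 1 + V₀² sin²(k₂a) / [4E(E − V₀)] = 1.224, hence T = 0.817.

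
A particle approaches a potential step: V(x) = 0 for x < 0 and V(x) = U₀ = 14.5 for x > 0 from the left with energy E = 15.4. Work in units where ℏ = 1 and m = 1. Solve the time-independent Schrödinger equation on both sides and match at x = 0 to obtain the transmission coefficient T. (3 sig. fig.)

On each side the TISE gives plane waves with k = √(2m(E − V))/ℏ: k₁ = √(2·1·15.4) = 5.550, k₂ = √(2·1·0.9) = 1.342.
Continuity of ψ and ψ′ at the step yields the reflection amplitude r = (k₁ − k₂)/(k₁ + k₂) = 0.6106; thus R = |r|² = 0.3729, T = 0.6271.

T = 0.627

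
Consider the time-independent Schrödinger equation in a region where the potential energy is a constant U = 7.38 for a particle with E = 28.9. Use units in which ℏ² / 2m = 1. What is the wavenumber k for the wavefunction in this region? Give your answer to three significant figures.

With E > U the solution is oscillatory, ψ ∝ e^{±ikx} with k = √(2m(E − U))/ℏ.
k = √(2 × 0.5 × 21.52) = 4.639.

k = 4.64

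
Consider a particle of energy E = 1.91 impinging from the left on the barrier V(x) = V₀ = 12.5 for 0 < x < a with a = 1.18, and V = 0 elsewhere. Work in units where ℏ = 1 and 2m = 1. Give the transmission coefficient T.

T = 0.000957

Since E < V₀ the interior solution is evanescent with decay constant κ = √(2m(V₀ − E))/ℏ = 3.254.
κa = 3.840, sinh(κa) = 23.25.
The exact tunnelling result is T⁻¹ = 1 + V₀² sinh²(κa) / [4E(V₀ − E)] = 1045, so T = 0.000957.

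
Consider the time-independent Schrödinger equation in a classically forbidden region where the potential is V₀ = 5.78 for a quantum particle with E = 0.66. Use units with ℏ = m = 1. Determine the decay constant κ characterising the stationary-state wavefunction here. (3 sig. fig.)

Since E < V₀ the TISE in this region is ψ'' = κ²ψ with κ = √(2m(V₀ − E))/ℏ.
κ = √(2 × 1 × 5.12) = 3.200.

κ = 3.20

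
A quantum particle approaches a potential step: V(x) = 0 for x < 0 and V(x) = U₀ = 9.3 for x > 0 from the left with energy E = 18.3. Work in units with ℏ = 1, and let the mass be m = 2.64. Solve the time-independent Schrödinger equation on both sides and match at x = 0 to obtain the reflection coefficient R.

The wavenumbers are k₁ = √(2mE)/ℏ = 9.830 on the left and k₂ = √(2m(E − U₀))/ℏ = 6.893 on the right.
Continuity of ψ and ψ′ at the step yields the reflection amplitude r = (k₁ − k₂)/(k₁ + k₂) = 0.1756; thus R = |r|² = 0.03083, T = 0.9692.

R = 0.0308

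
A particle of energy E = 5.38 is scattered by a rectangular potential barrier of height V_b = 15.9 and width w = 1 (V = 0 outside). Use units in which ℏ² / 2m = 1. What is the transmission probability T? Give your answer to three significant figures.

E < V_b: inside the barrier ψ ∝ e^{±κx} with κ = √(2m(V_b − E))/ℏ = 3.243.
κw = 3.243, sinh(κw) = 12.79.
The exact tunnelling result is T⁻¹ = 1 + V_b² sinh²(κw) / [4E(V_b − E)] = 183.7, so T = 0.00544.

T = 0.00544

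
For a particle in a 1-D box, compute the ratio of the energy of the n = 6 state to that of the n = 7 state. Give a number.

0.734694

Since E_n ∝ n², the ratio is (6/7)² = 0.734694.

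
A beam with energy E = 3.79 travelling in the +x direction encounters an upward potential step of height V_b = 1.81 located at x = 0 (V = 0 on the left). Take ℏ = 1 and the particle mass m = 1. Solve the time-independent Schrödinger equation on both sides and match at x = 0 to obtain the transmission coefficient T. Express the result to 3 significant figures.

T = 0.974

The wavenumbers are k₁ = √(2mE)/ℏ = 2.753 on the left and k₂ = √(2m(E − V_b))/ℏ = 1.990 on the right.
Matching ψ and ψ′ at x = 0 gives r = (k₁ − k₂)/(k₁ + k₂), so R = r² = 0.02589 and T = 1 − R = 0.9741.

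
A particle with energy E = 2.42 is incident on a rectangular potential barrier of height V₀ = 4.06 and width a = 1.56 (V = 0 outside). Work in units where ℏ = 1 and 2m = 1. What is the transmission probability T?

Since E < V₀ the interior solution is evanescent with decay constant κ = √(2m(V₀ − E))/ℏ = 1.281.
κa = 1.998, sinh(κa) = 3.618.
The exact tunnelling result is T⁻¹ = 1 + V₀² sinh²(κa) / [4E(V₀ − E)] = 14.60, so T = 0.0685.

T = 0.0685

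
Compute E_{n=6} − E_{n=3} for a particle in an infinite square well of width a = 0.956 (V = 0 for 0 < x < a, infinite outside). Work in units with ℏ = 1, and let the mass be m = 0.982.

E_n = n²π²ℏ²/(2ma²), so ΔE = (6² − 3²) π²ℏ²/(2ma²).
ΔE = 27 × π² / (2 × 0.982 × 0.956²) = 148.5.

ΔE = 148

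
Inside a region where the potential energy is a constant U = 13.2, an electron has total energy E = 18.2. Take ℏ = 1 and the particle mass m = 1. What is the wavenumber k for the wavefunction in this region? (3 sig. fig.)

k = 3.16

With E > U the solution is oscillatory, ψ ∝ e^{±ikx} with k = √(2m(E − U))/ℏ.
k = √(2 × 1 × 5) = 3.162.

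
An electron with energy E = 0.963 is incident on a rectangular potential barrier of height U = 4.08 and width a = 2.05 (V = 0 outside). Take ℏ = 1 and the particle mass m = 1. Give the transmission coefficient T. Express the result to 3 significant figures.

Since E < U the interior solution is evanescent with decay constant κ = √(2m(U − E))/ℏ = 2.497.
κa = 5.118, sinh(κa) = 83.53.
Matching ψ, ψ′ at both faces gives T = [1 + U² sinh²(κa) / (4E(U − E))]⁻¹ = 1/9675 = 0.000103.

T = 0.000103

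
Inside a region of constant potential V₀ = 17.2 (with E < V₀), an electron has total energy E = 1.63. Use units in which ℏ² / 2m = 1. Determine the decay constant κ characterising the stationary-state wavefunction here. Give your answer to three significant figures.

κ = 3.95

Since E < V₀ the TISE in this region is ψ'' = κ²ψ with κ = √(2m(V₀ − E))/ℏ.
κ = √(2 × 0.5 × 15.57) = 3.946.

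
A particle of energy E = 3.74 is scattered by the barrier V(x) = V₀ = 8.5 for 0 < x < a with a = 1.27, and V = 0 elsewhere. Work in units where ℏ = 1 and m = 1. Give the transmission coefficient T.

E < V₀: inside the barrier ψ ∝ e^{±κx} with κ = √(2m(V₀ − E))/ℏ = 3.085.
κa = 3.919, sinh(κa) = 25.15.
Matching ψ, ψ′ at both faces gives T = [1 + V₀² sinh²(κa) / (4E(V₀ − E))]⁻¹ = 1/642.9 = 0.00156.

T = 0.00156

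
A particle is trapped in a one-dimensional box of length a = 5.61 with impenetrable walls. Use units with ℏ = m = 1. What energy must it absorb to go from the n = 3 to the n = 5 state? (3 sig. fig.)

E_n = n²π²ℏ²/(2ma²), so ΔE = (5² − 3²) π²ℏ²/(2ma²).
ΔE = 16 × π² / (2 × 1 × 5.61²) = 2.509.

ΔE = 2.51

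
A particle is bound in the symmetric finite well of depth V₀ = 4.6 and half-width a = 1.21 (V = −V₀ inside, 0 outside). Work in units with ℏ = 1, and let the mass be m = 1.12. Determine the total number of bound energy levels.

N = 3

Define the well-strength parameter z₀ = (a/ℏ)√(2mV₀) = 1.21 × √(2·1.12·4.6) = 3.884.
The even/odd transcendental equations gain one root per π/2 in z₀, giving N = 1 + ⌊2z₀/π⌋ = 1 + ⌊2.473⌋ = 3.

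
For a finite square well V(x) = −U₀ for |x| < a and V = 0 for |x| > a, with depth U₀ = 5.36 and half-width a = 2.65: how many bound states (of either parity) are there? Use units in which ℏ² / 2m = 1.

Define the well-strength parameter z₀ = (a/ℏ)√(2mU₀) = 2.65 × √(2·0.5·5.36) = 6.135.
A new bound state (alternating even/odd) appears each time z₀ passes a multiple of π/2, so N = ⌊2z₀/π⌋ + 1 = ⌊3.906⌋ + 1 = 4.

N = 4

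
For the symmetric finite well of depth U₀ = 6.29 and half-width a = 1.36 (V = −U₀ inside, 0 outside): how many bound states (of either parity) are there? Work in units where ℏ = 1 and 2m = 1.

N = 3

The dimensionless depth is z₀ = a√(2mU₀)/ℏ = 1.36 × √(6.290) = 3.411.
A new bound state (alternating even/odd) appears each time z₀ passes a multiple of π/2, so N = ⌊2z₀/π⌋ + 1 = ⌊2.171⌋ + 1 = 3.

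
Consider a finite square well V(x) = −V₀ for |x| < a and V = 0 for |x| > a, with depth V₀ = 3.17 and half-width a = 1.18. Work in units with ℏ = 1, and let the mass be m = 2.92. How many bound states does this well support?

N = 4

The dimensionless depth is z₀ = a√(2mV₀)/ℏ = 1.18 × √(18.51) = 5.077.
The even/odd transcendental equations gain one root per π/2 in z₀, giving N = 1 + ⌊2z₀/π⌋ = 1 + ⌊3.232⌋ = 4.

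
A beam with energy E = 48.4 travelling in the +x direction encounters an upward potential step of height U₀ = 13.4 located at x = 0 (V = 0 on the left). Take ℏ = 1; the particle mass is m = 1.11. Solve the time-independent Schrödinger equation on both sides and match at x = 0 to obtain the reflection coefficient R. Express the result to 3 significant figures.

R = 0.00654

The wavenumbers are k₁ = √(2mE)/ℏ = 10.37 on the left and k₂ = √(2m(E − U₀))/ℏ = 8.815 on the right.
Continuity of ψ and ψ′ at the step yields the reflection amplitude r = (k₁ − k₂)/(k₁ + k₂) = 0.08086; thus R = |r|² = 0.006539, T = 0.9935.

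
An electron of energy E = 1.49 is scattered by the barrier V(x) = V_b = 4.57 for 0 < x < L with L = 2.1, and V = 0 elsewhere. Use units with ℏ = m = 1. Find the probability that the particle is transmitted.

T = 0.000104

Since E < V_b the interior solution is evanescent with decay constant κ = √(2m(V_b − E))/ℏ = 2.482.
κL = 5.212, sinh(κL) = 91.73.
The exact tunnelling result is T⁻¹ = 1 + V_b² sinh²(κL) / [4E(V_b − E)] = 9575, so T = 0.000104.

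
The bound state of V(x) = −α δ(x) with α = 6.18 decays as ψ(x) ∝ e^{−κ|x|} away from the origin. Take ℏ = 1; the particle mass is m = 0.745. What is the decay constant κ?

κ = 4.60

Integrate −(ℏ²/2m)ψ'' − αδ(x)ψ = Eψ from −ε to +ε: the ψ'' term gives ψ'(0⁺) − ψ'(0⁻) and the δ term gives −(2mα/ℏ²)ψ(0).
With ψ ∝ e^{−κ|x|} this yields −2κ = −2mα/ℏ², so κ = mα/ℏ² = 4.604.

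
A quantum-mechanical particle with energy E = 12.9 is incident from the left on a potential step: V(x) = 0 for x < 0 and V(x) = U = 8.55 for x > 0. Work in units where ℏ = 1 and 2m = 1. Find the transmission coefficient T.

T = 0.930

The wavenumbers are k₁ = √(2mE)/ℏ = 3.592 on the left and k₂ = √(2m(E − U))/ℏ = 2.086 on the right.
Continuity of ψ and ψ′ at the step yields the reflection amplitude r = (k₁ − k₂)/(k₁ + k₂) = 0.2653; thus R = |r|² = 0.07037, T = 0.9296.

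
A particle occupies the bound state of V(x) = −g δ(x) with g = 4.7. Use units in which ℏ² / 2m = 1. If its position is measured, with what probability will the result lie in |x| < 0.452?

P = 0.880

The normalised bound state is ψ = √κ e^{−κ|x|} with κ = mg/ℏ² = 2.350.
P(|x| < d) = ∫_{−d}^{d} κ e^{−2κ|x|} dx = 1 − e^{−2κd} = 1 − e^{−2.124} = 0.8805.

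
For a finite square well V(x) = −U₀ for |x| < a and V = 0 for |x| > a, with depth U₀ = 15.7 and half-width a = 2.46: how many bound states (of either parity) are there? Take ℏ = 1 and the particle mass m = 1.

N = 9

Define the well-strength parameter z₀ = (a/ℏ)√(2mU₀) = 2.46 × √(2·1·15.7) = 13.78.
The even/odd transcendental equations gain one root per π/2 in z₀, giving N = 1 + ⌊2z₀/π⌋ = 1 + ⌊8.776⌋ = 9.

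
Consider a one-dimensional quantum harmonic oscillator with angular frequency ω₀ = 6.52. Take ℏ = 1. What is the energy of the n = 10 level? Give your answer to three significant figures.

The oscillator eigenvalues are E_n = ℏω₀(n + ½), so E_10 = 6.52 × 10.5 = 68.46.

E = 68.5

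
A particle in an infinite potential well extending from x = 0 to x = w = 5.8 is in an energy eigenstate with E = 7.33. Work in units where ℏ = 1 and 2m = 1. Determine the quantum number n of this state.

From E_n = n²π²ℏ²/(2mw²) invert to n = √(2mw²E)/(πℏ).
n = (5.8/π) × √(2 × 0.5 × 7.33) = 4.998 → n = 5.

n = 5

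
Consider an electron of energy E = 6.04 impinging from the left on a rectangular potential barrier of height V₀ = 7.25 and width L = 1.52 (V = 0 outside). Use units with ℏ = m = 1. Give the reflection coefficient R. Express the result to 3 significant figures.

R = 0.980

Since E < V₀ the interior solution is evanescent with decay constant κ = √(2m(V₀ − E))/ℏ = 1.556.
κL = 2.365, sinh(κL) = 5.273.
Matching ψ, ψ′ at both faces gives T = [1 + V₀² sinh²(κL) / (4E(V₀ − E))]⁻¹ = 1/50.99 = 0.0196.
R = 1 − T = 0.980.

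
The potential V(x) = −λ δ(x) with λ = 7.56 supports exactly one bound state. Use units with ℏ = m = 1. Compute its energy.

E = -28.6

The bound state is ψ(x) = √κ e^{−κ|x|}. The derivative jump ψ'(0⁺) − ψ'(0⁻) = −(2mλ/ℏ²)ψ(0) fixes κ = mλ/ℏ² = 7.560.
Then E = −ℏ²κ²/(2m) = −mλ²/(2ℏ²) = -28.58.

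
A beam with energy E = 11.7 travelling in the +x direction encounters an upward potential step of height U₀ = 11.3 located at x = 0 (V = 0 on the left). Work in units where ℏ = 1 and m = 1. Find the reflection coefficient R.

On each side the TISE gives plane waves with k = √(2m(E − V))/ℏ: k₁ = √(2·1·11.7) = 4.837, k₂ = √(2·1·0.4) = 0.8944.
Matching ψ and ψ′ at x = 0 gives r = (k₁ − k₂)/(k₁ + k₂), so R = r² = 0.4732 and T = 1 − R = 0.5268.

R = 0.473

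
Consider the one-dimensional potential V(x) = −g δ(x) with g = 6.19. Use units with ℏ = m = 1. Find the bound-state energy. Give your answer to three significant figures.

E = -19.2

For x ≠ 0 the bound state is ψ ∝ e^{−κ|x|}; integrating the TISE across the delta gives the cusp condition 2κ = 2mg/ℏ², so κ = 6.190.
Then E = −ℏ²κ²/(2m) = −mg²/(2ℏ²) = -19.16.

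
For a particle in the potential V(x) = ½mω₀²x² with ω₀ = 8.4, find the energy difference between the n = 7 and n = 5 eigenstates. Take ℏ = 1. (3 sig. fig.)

E_n = ℏω₀(n + ½), so ΔE = (7 − 5) ℏω₀ = 2 × 8.4 = 16.80.

ΔE = 16.8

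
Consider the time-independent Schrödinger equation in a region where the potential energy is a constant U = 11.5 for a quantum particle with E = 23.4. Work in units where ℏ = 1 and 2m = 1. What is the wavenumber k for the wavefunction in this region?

k = 3.45

With E > U the solution is oscillatory, ψ ∝ e^{±ikx} with k = √(2m(E − U))/ℏ.
k = √(2 × 0.5 × 11.9) = 3.450.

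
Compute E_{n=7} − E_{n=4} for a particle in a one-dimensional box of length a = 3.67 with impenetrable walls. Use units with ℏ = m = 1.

ΔE = 12.1

E_n = n²π²ℏ²/(2ma²), so ΔE = (7² − 4²) π²ℏ²/(2ma²).
ΔE = 33 × π² / (2 × 1 × 3.67²) = 12.09.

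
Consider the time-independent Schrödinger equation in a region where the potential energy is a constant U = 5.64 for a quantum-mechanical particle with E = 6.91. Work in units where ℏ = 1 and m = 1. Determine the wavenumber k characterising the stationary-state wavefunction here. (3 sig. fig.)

With E > U the solution is oscillatory, ψ ∝ e^{±ikx} with k = √(2m(E − U))/ℏ.
k = √(2 × 1 × 1.27) = 1.594.

k = 1.59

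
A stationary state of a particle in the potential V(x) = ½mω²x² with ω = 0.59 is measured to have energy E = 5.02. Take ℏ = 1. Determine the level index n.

Invert E_n = (n + ½)ℏω: n = E/ℏω − ½ = 8.008, so n = 8.

n = 8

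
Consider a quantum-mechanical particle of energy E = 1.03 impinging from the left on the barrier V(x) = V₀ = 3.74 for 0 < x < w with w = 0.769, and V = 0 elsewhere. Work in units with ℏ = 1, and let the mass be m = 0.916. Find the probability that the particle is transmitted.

T = 0.0998

E < V₀: inside the barrier ψ ∝ e^{±κx} with κ = √(2m(V₀ − E))/ℏ = 2.228.
κw = 1.713, sinh(κw) = 2.684.
The exact tunnelling result is T⁻¹ = 1 + V₀² sinh²(κw) / [4E(V₀ − E)] = 10.02, so T = 0.0998.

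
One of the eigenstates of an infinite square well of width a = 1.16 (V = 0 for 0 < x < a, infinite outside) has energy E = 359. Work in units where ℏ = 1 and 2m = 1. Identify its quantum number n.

For an infinite well E_n = n²π²ℏ²/(2ma²), so n = (a/πℏ)√(2mE).
n = (1.16/π) × √(2 × 0.5 × 359) = 6.996 → n = 7.

n = 7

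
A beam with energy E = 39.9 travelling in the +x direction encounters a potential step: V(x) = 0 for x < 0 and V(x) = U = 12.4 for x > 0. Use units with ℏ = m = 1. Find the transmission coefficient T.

T = 0.991

The wavenumbers are k₁ = √(2mE)/ℏ = 8.933 on the left and k₂ = √(2m(E − U))/ℏ = 7.416 on the right.
Matching ψ and ψ′ at x = 0 gives r = (k₁ − k₂)/(k₁ + k₂), so R = r² = 0.008608 and T = 1 − R = 0.9914.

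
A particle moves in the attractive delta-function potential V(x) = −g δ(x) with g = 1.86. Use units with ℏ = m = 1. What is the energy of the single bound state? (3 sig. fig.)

For x ≠ 0 the bound state is ψ ∝ e^{−κ|x|}; integrating the TISE across the delta gives the cusp condition 2κ = 2mg/ℏ², so κ = 1.860.
Then E = −ℏ²κ²/(2m) = −mg²/(2ℏ²) = -1.730.

E = -1.73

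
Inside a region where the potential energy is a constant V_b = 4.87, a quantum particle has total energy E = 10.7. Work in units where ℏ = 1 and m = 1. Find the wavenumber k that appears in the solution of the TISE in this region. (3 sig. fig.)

With E > V_b the solution is oscillatory, ψ ∝ e^{±ikx} with k = √(2m(E − V_b))/ℏ.
k = √(2 × 1 × 5.83) = 3.415.

k = 3.41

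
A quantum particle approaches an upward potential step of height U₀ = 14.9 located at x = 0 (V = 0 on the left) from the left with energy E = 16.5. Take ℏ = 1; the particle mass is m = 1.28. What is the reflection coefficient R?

On each side the TISE gives plane waves with k = √(2m(E − V))/ℏ: k₁ = √(2·1.28·16.5) = 6.499, k₂ = √(2·1.28·1.6) = 2.024.
Matching ψ and ψ′ at x = 0 gives r = (k₁ − k₂)/(k₁ + k₂), so R = r² = 0.2757 and T = 1 − R = 0.7243.

R = 0.276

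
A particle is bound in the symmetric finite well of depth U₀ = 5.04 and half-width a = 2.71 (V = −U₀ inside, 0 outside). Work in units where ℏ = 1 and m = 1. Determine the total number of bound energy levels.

The dimensionless depth is z₀ = a√(2mU₀)/ℏ = 2.71 × √(10.08) = 8.604.
The even/odd transcendental equations gain one root per π/2 in z₀, giving N = 1 + ⌊2z₀/π⌋ = 1 + ⌊5.477⌋ = 6.

N = 6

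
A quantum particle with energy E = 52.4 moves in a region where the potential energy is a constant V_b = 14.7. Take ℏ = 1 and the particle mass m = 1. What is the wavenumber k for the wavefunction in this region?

k = 8.68

With E > V_b the solution is oscillatory, ψ ∝ e^{±ikx} with k = √(2m(E − V_b))/ℏ.
k = √(2 × 1 × 37.7) = 8.683.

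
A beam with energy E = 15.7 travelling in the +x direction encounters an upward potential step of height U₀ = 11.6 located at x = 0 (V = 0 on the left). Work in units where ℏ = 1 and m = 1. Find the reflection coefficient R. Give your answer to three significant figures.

The wavenumbers are k₁ = √(2mE)/ℏ = 5.604 on the left and k₂ = √(2m(E − U₀))/ℏ = 2.864 on the right.
Matching ψ and ψ′ at x = 0 gives r = (k₁ − k₂)/(k₁ + k₂), so R = r² = 0.1047 and T = 1 − R = 0.8953.

R = 0.105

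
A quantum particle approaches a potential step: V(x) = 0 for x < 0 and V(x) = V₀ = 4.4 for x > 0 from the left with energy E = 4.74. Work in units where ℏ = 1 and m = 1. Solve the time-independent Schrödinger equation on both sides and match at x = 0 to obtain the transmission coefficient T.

The wavenumbers are k₁ = √(2mE)/ℏ = 3.079 on the left and k₂ = √(2m(E − V₀))/ℏ = 0.8246 on the right.
Continuity of ψ and ψ′ at the step yields the reflection amplitude r = (k₁ − k₂)/(k₁ + k₂) = 0.5775; thus R = |r|² = 0.3335, T = 0.6665.

T = 0.666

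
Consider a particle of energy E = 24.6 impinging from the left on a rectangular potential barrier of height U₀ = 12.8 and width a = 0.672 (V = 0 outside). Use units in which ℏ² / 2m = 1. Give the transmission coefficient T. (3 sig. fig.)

Above the barrier the interior wavenumber is k₂ = √(2m(E − U₀))/ℏ = 3.435, giving phase k₂a = 2.308.
Matching at both interfaces gives T⁻¹ = 1 + U₀² sin²(k₂a) / [4E(E − U₀)] = 1.077, hence T = 0.928.

T = 0.928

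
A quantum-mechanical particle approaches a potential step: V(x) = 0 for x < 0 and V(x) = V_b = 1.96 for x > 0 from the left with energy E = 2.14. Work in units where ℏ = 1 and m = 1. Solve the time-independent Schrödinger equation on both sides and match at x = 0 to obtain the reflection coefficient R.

R = 0.303

On each side the TISE gives plane waves with k = √(2m(E − V))/ℏ: k₁ = √(2·1·2.14) = 2.069, k₂ = √(2·1·0.18) = 0.6000.
Matching ψ and ψ′ at x = 0 gives r = (k₁ − k₂)/(k₁ + k₂), so R = r² = 0.3029 and T = 1 − R = 0.6971.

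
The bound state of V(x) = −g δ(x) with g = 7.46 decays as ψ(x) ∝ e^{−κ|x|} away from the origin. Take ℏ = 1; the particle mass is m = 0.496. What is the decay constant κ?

Integrating the TISE across x = 0 gives the cusp condition ψ'(0⁺) − ψ'(0⁻) = −(2mg/ℏ²)ψ(0).
With ψ ∝ e^{−κ|x|} this yields −2κ = −2mg/ℏ², so κ = mg/ℏ² = 3.700.

κ = 3.70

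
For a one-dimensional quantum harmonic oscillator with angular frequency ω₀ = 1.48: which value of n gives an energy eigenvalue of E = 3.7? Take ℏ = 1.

E_n = ℏω₀(n + ½) ⇒ n = E/(ℏω₀) − ½ = 3.7/1.48 − 0.5 = 2.000 → n = 2.

n = 2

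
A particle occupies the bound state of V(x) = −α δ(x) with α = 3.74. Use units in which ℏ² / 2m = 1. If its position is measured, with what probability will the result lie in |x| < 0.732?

P = 0.935

The normalised bound state is ψ = √κ e^{−κ|x|} with κ = mα/ℏ² = 1.870.
P(|x| < d) = ∫_{−d}^{d} κ e^{−2κ|x|} dx = 1 − e^{−2κd} = 1 − e^{−2.738} = 0.9353.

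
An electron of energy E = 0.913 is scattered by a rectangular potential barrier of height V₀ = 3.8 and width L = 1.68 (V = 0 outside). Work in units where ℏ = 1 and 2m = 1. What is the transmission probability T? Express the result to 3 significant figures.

Since E < V₀ the interior solution is evanescent with decay constant κ = √(2m(V₀ − E))/ℏ = 1.699.
κL = 2.855, sinh(κL) = 8.654.
Matching ψ, ψ′ at both faces gives T = [1 + V₀² sinh²(κL) / (4E(V₀ − E))]⁻¹ = 1/103.6 = 0.00965.

T = 0.00965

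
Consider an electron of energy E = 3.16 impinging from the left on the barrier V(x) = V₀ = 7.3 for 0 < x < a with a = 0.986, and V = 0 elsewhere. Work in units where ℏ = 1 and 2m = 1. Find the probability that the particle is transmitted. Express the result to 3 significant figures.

T = 0.0686

Since E < V₀ the interior solution is evanescent with decay constant κ = √(2m(V₀ − E))/ℏ = 2.035.
κa = 2.006, sinh(κa) = 3.650.
The exact tunnelling result is T⁻¹ = 1 + V₀² sinh²(κa) / [4E(V₀ − E)] = 14.57, so T = 0.0686.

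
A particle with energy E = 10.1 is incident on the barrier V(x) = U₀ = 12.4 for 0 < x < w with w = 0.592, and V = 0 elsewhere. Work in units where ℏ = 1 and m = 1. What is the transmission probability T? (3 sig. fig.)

Since E < U₀ the interior solution is evanescent with decay constant κ = √(2m(U₀ − E))/ℏ = 2.145.
κw = 1.270, sinh(κw) = 1.639.
The exact tunnelling result is T⁻¹ = 1 + U₀² sinh²(κw) / [4E(U₀ − E)] = 5.448, so T = 0.184.

T = 0.184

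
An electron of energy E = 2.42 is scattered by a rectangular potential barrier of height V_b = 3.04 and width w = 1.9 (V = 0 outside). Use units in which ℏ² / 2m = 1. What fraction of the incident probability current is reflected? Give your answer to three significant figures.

R = 0.874

Since E < V_b the interior solution is evanescent with decay constant κ = √(2m(V_b − E))/ℏ = 0.7874.
κw = 1.496, sinh(κw) = 2.120.
Matching ψ, ψ′ at both faces gives T = [1 + V_b² sinh²(κw) / (4E(V_b − E))]⁻¹ = 1/7.921 = 0.126.
R = 1 − T = 0.874.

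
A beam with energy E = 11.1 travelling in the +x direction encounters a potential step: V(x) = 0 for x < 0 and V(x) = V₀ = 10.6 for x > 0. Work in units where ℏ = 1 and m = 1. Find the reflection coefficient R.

R = 0.422

On each side the TISE gives plane waves with k = √(2m(E − V))/ℏ: k₁ = √(2·1·11.1) = 4.712, k₂ = √(2·1·0.5) = 1.000.
Matching ψ and ψ′ at x = 0 gives r = (k₁ − k₂)/(k₁ + k₂), so R = r² = 0.4223 and T = 1 − R = 0.5777.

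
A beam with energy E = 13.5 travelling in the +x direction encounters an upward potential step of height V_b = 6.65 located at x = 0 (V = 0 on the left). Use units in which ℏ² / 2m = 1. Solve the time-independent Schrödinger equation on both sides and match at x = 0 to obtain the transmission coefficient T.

T = 0.972

On each side the TISE gives plane waves with k = √(2m(E − V))/ℏ: k₁ = √(2·½·13.5) = 3.674, k₂ = √(2·½·6.85) = 2.617.
Matching ψ and ψ′ at x = 0 gives r = (k₁ − k₂)/(k₁ + k₂), so R = r² = 0.02822 and T = 1 − R = 0.9718.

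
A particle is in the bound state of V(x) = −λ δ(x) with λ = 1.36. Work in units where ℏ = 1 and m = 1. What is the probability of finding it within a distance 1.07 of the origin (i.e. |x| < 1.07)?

The normalised bound state is ψ = √κ e^{−κ|x|} with κ = mλ/ℏ² = 1.360.
P(|x| < d) = ∫_{−d}^{d} κ e^{−2κ|x|} dx = 1 − e^{−2κd} = 1 − e^{−2.910} = 0.9455.

P = 0.946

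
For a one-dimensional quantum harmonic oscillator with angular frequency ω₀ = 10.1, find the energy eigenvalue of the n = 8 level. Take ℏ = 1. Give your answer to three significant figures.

The oscillator eigenvalues are E_n = ℏω₀(n + ½), so E_8 = 10.1 × 8.5 = 85.85.

E = 85.9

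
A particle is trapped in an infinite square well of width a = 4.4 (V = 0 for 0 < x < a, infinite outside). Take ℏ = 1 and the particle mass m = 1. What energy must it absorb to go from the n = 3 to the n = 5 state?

E_n = n²π²ℏ²/(2ma²), so ΔE = (5² − 3²) π²ℏ²/(2ma²).
ΔE = 16 × π² / (2 × 1 × 4.4²) = 4.078.

ΔE = 4.08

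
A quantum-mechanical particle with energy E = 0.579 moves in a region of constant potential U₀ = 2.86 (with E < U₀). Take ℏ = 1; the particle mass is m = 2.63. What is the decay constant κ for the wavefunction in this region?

Since E < U₀ the TISE in this region is ψ'' = κ²ψ with κ = √(2m(U₀ − E))/ℏ.
κ = √(2 × 2.63 × 2.281) = 3.464.

κ = 3.46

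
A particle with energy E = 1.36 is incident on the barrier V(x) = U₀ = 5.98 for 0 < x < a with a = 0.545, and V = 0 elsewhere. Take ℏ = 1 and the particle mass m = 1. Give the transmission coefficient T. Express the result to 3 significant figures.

T = 0.0993

E < U₀: inside the barrier ψ ∝ e^{±κx} with κ = √(2m(U₀ − E))/ℏ = 3.040.
κa = 1.657, sinh(κa) = 2.525.
Matching ψ, ψ′ at both faces gives T = [1 + U₀² sinh²(κa) / (4E(U₀ − E))]⁻¹ = 1/10.08 = 0.0993.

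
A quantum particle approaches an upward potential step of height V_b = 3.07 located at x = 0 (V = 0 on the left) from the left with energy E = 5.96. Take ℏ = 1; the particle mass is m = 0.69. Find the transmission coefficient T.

T = 0.968

On each side the TISE gives plane waves with k = √(2m(E − V))/ℏ: k₁ = √(2·0.69·5.96) = 2.868, k₂ = √(2·0.69·2.89) = 1.997.
Continuity of ψ and ψ′ at the step yields the reflection amplitude r = (k₁ − k₂)/(k₁ + k₂) = 0.1790; thus R = |r|² = 0.03204, T = 0.9680.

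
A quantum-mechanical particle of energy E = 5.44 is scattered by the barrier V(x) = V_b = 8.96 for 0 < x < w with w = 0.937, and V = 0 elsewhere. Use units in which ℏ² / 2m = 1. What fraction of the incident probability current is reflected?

R = 0.892

Since E < V_b the interior solution is evanescent with decay constant κ = √(2m(V_b − E))/ℏ = 1.876.
κw = 1.758, sinh(κw) = 2.814.
The exact tunnelling result is T⁻¹ = 1 + V_b² sinh²(κw) / [4E(V_b − E)] = 9.300, so T = 0.108.
R = 1 − T = 0.892.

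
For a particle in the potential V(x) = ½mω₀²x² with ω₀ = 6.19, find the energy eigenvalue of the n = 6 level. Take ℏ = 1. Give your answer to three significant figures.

E = 40.2

Using E_n = (n + ½)ℏω₀: E_6 = 6.5 × 6.19 = 40.24.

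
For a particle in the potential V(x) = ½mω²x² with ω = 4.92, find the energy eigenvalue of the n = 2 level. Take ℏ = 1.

Using E_n = (n + ½)ℏω: E_2 = 2.5 × 4.92 = 12.30.

E = 12.3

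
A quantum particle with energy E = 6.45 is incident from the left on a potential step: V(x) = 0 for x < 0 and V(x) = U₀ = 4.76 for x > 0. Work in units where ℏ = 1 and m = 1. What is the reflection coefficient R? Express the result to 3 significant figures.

R = 0.104

The wavenumbers are k₁ = √(2mE)/ℏ = 3.592 on the left and k₂ = √(2m(E − U₀))/ℏ = 1.838 on the right.
Matching ψ and ψ′ at x = 0 gives r = (k₁ − k₂)/(k₁ + k₂), so R = r² = 0.1042 and T = 1 − R = 0.8958.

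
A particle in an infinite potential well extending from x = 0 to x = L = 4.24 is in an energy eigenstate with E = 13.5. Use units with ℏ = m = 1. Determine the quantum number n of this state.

From E_n = n²π²ℏ²/(2mL²) invert to n = √(2mL²E)/(πℏ).
n = (4.24/π) × √(2 × 1 × 13.5) = 7.013 → n = 7.

n = 7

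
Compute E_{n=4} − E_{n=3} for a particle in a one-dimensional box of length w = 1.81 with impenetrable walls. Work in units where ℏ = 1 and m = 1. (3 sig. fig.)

E_n = n²π²ℏ²/(2mw²), so ΔE = (4² − 3²) π²ℏ²/(2mw²).
ΔE = 7 × π² / (2 × 1 × 1.81²) = 10.54.

ΔE = 10.5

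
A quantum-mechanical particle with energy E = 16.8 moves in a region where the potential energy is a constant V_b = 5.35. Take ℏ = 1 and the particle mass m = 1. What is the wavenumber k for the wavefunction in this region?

With E > V_b the solution is oscillatory, ψ ∝ e^{±ikx} with k = √(2m(E − V_b))/ℏ.
k = √(2 × 1 × 11.45) = 4.785.

k = 4.79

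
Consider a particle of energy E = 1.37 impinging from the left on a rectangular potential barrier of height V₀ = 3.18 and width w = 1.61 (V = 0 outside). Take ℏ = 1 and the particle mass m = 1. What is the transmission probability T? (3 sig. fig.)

T = 0.00853

Since E < V₀ the interior solution is evanescent with decay constant κ = √(2m(V₀ − E))/ℏ = 1.903.
κw = 3.063, sinh(κw) = 10.67.
Matching ψ, ψ′ at both faces gives T = [1 + V₀² sinh²(κw) / (4E(V₀ − E))]⁻¹ = 1/117.2 = 0.00853.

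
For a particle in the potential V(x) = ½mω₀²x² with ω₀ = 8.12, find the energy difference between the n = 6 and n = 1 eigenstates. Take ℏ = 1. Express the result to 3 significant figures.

ΔE = 40.6

E_n = ℏω₀(n + ½), so ΔE = (6 − 1) ℏω₀ = 5 × 8.12 = 40.60.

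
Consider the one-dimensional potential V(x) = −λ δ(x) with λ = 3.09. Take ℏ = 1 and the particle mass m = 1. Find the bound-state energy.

For x ≠ 0 the bound state is ψ ∝ e^{−κ|x|}; integrating the TISE across the delta gives the cusp condition 2κ = 2mλ/ℏ², so κ = 3.090.
Then E = −ℏ²κ²/(2m) = −mλ²/(2ℏ²) = -4.774.

E = -4.77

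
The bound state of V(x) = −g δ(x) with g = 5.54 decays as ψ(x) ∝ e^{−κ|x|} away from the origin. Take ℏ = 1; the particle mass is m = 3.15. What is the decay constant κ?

κ = 17.5

Integrating the TISE across x = 0 gives the cusp condition ψ'(0⁺) − ψ'(0⁻) = −(2mg/ℏ²)ψ(0).
With ψ ∝ e^{−κ|x|} this yields −2κ = −2mg/ℏ², so κ = mg/ℏ² = 17.45.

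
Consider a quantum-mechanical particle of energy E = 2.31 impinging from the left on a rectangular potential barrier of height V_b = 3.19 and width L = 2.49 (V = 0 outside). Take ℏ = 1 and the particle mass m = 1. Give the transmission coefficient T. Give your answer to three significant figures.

T = 0.00431

Since E < V_b the interior solution is evanescent with decay constant κ = √(2m(V_b − E))/ℏ = 1.327.
κL = 3.303, sinh(κL) = 13.58.
Matching ψ, ψ′ at both faces gives T = [1 + V_b² sinh²(κL) / (4E(V_b − E))]⁻¹ = 1/231.9 = 0.00431.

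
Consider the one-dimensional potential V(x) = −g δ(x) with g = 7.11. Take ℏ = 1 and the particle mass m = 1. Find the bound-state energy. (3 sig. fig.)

For x ≠ 0 the bound state is ψ ∝ e^{−κ|x|}; integrating the TISE across the delta gives the cusp condition 2κ = 2mg/ℏ², so κ = 7.110.
Then E = −ℏ²κ²/(2m) = −mg²/(2ℏ²) = -25.28.

E = -25.3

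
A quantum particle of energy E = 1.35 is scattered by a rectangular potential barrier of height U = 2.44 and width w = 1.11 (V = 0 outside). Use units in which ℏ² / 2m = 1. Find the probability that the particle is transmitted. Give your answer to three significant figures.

Since E < U the interior solution is evanescent with decay constant κ = √(2m(U − E))/ℏ = 1.044.
κw = 1.159, sinh(κw) = 1.436.
The exact tunnelling result is T⁻¹ = 1 + U² sinh²(κw) / [4E(U − E)] = 3.087, so T = 0.324.

T = 0.324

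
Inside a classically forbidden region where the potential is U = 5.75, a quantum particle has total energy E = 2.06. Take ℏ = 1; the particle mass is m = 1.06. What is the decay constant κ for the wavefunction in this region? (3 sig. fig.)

κ = 2.80

Since E < U the TISE in this region is ψ'' = κ²ψ with κ = √(2m(U − E))/ℏ.
κ = √(2 × 1.06 × 3.69) = 2.797.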